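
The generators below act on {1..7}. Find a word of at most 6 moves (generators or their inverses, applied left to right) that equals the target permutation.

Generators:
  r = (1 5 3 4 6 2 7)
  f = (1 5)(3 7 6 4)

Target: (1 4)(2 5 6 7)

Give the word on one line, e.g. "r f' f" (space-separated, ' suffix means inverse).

f' f' r r f'

  after f': (1 5)(3 4 6 7)
  after f': (3 6)(4 7)
  after r: (1 5 3 2 7 6 4)
  after r: (1 3 7 2)(4 5)
  after f': (1 4)(2 5 6 7)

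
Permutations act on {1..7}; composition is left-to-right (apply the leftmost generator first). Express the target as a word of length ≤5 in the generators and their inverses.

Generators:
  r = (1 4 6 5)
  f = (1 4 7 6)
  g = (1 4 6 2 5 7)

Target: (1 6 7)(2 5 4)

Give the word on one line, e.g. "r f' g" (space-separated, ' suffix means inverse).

r r g' r

  after r: (1 4 6 5)
  after r: (1 6)(4 5)
  after g': (1 4 2 6 7 5)
  after r: (1 6 7)(2 5 4)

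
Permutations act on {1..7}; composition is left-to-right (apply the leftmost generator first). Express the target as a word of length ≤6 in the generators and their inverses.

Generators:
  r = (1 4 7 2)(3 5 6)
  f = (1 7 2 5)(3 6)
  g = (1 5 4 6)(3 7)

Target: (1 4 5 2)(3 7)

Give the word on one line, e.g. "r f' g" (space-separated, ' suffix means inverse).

g f' r' r'

  after g: (1 5 4 6)(3 7)
  after f': (1 2 7 6 5 4 3)
  after r': (1 7 5)(2 4 6 3)
  after r': (1 4 5 2)(3 7)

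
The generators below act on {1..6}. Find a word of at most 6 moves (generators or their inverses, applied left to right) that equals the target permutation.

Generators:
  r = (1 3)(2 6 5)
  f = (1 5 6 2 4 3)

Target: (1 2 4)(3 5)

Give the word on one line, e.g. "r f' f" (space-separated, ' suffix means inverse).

r f f r' r'

  after r: (1 3)(2 6 5)
  after f: (3 5 4)
  after f: (1 5 3 6 2 4)
  after r': (1 6 5)(2 4 3)
  after r': (1 2 4)(3 5)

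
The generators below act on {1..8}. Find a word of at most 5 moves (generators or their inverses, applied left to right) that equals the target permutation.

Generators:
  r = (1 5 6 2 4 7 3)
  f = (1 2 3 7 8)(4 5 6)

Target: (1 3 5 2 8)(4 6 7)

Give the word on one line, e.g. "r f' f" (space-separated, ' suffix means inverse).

f' f' r

  after f': (1 8 7 3 2)(4 6 5)
  after f': (1 7 2 8 3)(4 5 6)
  after r: (1 3 5 2 8)(4 6 7)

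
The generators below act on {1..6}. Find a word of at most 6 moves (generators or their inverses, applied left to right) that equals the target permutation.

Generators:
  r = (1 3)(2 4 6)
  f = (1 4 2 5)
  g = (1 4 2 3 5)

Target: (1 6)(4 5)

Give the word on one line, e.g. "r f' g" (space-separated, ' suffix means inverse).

  after g: (1 4 2 3 5)
  after r: (1 6 2)(3 5)
  after g': (1 6 4)(2 5)
  after f': (1 6)(4 5)

g r g' f'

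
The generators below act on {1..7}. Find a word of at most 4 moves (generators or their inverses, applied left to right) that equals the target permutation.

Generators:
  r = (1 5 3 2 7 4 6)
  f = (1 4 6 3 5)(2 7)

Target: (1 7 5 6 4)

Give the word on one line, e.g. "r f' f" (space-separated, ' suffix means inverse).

r f f r'

  after r: (1 5 3 2 7 4 6)
  after f: (3 7 6 4)
  after f: (1 4 5)(2 7 3)
  after r': (1 7 5 6 4)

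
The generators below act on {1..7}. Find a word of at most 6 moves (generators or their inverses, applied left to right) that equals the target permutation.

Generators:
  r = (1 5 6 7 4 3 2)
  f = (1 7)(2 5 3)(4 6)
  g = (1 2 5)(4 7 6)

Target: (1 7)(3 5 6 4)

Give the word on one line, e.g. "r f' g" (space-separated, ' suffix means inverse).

f' g' g' r

  after f': (1 7)(2 3 5)(4 6)
  after g': (1 4 7 5)(2 3)
  after g': (1 6 7 2 3)
  after r: (1 7)(3 5 6 4)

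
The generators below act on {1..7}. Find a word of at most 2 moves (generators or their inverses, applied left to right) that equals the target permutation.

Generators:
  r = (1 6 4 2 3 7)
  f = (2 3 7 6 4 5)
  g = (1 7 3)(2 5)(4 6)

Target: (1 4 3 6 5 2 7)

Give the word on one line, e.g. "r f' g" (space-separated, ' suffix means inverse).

  after r: (1 6 4 2 3 7)
  after f: (1 4 3 6 5 2 7)

r f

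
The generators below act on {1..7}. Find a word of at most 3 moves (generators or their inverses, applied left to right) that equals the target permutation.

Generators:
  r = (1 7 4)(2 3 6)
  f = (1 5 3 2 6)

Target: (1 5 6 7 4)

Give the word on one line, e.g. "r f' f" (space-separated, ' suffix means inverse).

f r

  after f: (1 5 3 2 6)
  after r: (1 5 6 7 4)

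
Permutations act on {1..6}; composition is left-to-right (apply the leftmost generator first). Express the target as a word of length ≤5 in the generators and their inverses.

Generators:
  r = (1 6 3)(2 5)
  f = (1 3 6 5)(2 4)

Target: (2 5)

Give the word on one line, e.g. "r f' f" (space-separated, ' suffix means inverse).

r' f' r r f'

  after r': (1 3 6)(2 5)
  after f': (2 6 5 4)
  after r: (1 6 2 3)(4 5)
  after r: (1 3 6 5 4 2)
  after f': (2 5)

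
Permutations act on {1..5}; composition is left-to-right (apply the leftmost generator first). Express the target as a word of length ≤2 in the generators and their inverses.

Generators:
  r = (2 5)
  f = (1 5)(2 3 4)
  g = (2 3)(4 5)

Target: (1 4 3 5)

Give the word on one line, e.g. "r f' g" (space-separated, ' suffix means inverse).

  after f: (1 5)(2 3 4)
  after g': (1 4 3 5)

f g'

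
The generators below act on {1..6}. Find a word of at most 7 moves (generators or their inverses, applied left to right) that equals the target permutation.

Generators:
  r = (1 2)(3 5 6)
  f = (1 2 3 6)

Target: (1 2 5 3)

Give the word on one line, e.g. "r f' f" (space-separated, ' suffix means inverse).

r r r f' r'

  after r: (1 2)(3 5 6)
  after r: (3 6 5)
  after r: (1 2)
  after f': (2 6 3)
  after r': (1 2 5 3)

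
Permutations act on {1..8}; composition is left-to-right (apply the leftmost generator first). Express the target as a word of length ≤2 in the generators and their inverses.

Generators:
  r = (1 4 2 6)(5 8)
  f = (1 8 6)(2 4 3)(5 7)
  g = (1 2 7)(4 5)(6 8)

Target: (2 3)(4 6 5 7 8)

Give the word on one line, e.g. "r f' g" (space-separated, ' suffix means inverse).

f' r

  after f': (1 6 8)(2 3 4)(5 7)
  after r: (2 3)(4 6 5 7 8)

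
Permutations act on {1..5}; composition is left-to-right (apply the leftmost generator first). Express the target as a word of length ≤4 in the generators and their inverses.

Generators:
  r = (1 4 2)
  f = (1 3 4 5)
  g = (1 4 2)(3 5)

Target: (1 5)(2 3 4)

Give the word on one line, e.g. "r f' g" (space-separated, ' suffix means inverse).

r f

  after r: (1 4 2)
  after f: (1 5)(2 3 4)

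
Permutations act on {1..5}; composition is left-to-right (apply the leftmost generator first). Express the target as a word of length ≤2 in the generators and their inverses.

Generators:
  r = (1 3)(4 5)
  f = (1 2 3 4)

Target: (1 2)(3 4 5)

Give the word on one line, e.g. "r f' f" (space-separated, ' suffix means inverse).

r' f'

  after r': (1 3)(4 5)
  after f': (1 2)(3 4 5)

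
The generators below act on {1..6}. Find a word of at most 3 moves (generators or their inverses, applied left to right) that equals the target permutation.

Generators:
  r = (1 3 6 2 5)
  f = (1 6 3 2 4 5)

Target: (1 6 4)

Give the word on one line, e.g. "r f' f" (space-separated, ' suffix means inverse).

  after r': (1 5 2 6 3)
  after f: (2 3 6)(4 5)
  after f: (1 6 4)

r' f f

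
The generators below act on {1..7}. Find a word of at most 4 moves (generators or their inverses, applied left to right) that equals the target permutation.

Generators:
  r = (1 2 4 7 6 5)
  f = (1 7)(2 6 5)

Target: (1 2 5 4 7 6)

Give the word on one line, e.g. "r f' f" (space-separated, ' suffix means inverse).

  after f': (1 7)(2 5 6)
  after f': (2 6 5)
  after r: (1 2 5 4 7 6)

f' f' r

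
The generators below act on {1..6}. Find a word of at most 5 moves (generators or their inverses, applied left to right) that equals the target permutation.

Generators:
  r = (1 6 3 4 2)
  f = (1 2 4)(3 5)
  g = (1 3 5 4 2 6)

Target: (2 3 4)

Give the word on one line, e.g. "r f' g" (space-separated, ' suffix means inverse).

  after r': (1 2 4 3 6)
  after g': (1 4)(2 5 3)
  after f: (2 3 4)

r' g' f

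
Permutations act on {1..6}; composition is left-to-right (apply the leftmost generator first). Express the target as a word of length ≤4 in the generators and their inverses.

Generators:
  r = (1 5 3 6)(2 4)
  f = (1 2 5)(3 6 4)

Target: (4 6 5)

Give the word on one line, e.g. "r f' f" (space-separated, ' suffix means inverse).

  after f: (1 2 5)(3 6 4)
  after r: (1 4 6 2 3)
  after f': (1 6)(2 4 3 5)
  after r: (4 6 5)

f r f' r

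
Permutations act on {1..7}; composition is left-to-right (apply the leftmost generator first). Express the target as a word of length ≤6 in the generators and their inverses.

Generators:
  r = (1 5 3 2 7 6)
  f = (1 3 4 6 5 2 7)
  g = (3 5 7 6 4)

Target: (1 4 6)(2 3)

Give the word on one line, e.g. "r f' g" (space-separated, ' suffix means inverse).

  after r': (1 6 7 2 3 5)
  after r': (1 7 3)(2 5 6)
  after g: (1 6 2 7 5 4 3)
  after f': (1 4)(3 7 6 5)
  after r': (1 4 6)(2 3)

r' r' g f' r'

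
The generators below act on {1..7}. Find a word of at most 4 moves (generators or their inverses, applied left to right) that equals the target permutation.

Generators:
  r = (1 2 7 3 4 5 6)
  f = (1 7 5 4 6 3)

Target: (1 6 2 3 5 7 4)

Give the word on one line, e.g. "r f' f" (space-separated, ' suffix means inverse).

  after f': (1 3 6 4 5 7)
  after r': (1 7 6 3 5 2)
  after f: (1 5 2 7 3 4 6)
  after r: (1 6 2 3 5 7 4)

f' r' f r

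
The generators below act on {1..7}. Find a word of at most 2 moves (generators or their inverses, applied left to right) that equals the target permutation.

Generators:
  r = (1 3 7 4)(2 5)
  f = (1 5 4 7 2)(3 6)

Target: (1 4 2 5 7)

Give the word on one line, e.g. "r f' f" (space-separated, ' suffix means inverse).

  after f: (1 5 4 7 2)(3 6)
  after f: (1 4 2 5 7)

f f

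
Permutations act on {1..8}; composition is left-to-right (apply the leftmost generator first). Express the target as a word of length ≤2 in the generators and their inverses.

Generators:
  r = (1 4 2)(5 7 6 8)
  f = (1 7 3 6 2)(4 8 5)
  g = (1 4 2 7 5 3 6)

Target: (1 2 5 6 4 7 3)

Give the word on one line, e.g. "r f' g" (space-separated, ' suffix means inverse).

g g

  after g: (1 4 2 7 5 3 6)
  after g: (1 2 5 6 4 7 3)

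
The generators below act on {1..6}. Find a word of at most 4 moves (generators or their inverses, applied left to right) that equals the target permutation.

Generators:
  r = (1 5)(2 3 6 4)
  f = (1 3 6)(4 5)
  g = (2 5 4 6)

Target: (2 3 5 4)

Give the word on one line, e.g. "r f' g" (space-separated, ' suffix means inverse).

  after f: (1 3 6)(4 5)
  after g': (1 3 4 2 6)
  after f': (2 3 5 4)

f g' f'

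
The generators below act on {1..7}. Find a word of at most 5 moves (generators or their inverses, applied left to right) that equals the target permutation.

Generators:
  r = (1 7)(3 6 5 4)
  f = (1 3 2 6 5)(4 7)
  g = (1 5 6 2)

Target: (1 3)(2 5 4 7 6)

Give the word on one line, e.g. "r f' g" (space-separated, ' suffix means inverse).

  after f': (1 5 6 2 3)(4 7)
  after r': (1 6 2 4)(3 7 5)
  after r': (1 3)(2 5 4 7 6)

f' r' r'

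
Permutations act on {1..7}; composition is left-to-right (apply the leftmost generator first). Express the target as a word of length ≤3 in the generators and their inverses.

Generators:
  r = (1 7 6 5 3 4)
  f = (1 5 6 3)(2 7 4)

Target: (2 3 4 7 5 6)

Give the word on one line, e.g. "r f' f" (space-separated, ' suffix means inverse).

r' f' r'

  after r': (1 4 3 5 6 7)
  after f': (1 7 3)(2 4 6)
  after r': (2 3 4 7 5 6)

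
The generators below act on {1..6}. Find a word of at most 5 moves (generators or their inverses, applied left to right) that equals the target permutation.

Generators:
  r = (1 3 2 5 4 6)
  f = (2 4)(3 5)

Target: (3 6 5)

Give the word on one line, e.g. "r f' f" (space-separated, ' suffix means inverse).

f r' f r

  after f: (2 4)(3 5)
  after r': (1 6 4 3 2 5)
  after f: (1 6 2 3 4 5)
  after r: (3 6 5)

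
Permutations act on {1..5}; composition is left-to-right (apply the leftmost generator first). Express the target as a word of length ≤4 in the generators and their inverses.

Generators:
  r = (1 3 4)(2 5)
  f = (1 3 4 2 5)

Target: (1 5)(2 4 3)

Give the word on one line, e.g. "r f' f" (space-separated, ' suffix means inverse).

f' r' f

  after f': (1 5 2 4 3)
  after r': (1 2 3 4)
  after f: (1 5)(2 4 3)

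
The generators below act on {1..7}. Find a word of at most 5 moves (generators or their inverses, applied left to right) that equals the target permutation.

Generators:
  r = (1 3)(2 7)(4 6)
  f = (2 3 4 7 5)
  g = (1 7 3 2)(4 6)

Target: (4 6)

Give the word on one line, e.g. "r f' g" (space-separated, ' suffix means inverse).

g r' g

  after g: (1 7 3 2)(4 6)
  after r': (1 2 3 7)
  after g: (4 6)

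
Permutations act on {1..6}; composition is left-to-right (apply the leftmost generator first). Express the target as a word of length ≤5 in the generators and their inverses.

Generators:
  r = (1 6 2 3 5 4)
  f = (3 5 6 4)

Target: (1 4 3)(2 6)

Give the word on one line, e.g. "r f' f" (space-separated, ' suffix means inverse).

  after f': (3 4 6 5)
  after f': (3 6)(4 5)
  after r': (1 4 3)(2 6)

f' f' r'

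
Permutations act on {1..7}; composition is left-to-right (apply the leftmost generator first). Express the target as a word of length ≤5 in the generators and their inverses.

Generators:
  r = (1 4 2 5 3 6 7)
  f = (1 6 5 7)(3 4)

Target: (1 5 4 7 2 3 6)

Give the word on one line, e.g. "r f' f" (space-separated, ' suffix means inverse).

f' r' f

  after f': (1 7 5 6)(3 4)
  after r': (1 6 7 2 4 5 3)
  after f: (1 5 4 7 2 3 6)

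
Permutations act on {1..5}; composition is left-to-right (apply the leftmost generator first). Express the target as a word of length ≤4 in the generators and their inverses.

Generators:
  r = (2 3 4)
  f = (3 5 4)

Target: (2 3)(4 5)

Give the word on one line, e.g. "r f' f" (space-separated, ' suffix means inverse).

  after r': (2 4 3)
  after f: (2 3)(4 5)

r' f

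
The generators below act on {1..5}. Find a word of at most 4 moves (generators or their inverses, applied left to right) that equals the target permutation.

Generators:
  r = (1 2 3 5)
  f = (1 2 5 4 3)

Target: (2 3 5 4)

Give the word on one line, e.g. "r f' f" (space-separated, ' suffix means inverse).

  after f: (1 2 5 4 3)
  after r: (1 3 2)(4 5)
  after r: (1 5 4)
  after r: (2 3 5 4)

f r r r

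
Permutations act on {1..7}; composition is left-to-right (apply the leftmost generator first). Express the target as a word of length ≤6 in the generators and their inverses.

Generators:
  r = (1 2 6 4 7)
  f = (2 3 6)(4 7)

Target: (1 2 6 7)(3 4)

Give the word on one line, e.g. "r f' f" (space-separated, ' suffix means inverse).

f r r f

  after f: (2 3 6)(4 7)
  after r: (1 2 3 4)
  after r: (1 6 4 2 3 7)
  after f: (1 2 6 7)(3 4)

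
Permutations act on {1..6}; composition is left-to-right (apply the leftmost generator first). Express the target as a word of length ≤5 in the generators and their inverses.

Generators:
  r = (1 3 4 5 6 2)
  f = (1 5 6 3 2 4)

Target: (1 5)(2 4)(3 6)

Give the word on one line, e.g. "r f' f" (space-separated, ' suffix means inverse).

  after r: (1 3 4 5 6 2)
  after r: (1 4 6)(2 3 5)
  after r: (1 5)(2 4)(3 6)

r r r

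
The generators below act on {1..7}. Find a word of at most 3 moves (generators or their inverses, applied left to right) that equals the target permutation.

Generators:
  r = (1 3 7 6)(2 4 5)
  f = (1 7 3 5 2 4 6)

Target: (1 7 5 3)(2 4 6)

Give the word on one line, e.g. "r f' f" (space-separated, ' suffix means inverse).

  after f': (1 6 4 2 5 3 7)
  after r: (3 6 5 7)
  after f: (1 7 5 3)(2 4 6)

f' r f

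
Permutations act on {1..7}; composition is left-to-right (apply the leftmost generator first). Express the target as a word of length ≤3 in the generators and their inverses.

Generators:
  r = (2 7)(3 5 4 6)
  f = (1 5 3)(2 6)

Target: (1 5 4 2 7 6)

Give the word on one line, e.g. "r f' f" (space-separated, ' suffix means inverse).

  after r: (2 7)(3 5 4 6)
  after f: (1 5 4 2 7 6)

r f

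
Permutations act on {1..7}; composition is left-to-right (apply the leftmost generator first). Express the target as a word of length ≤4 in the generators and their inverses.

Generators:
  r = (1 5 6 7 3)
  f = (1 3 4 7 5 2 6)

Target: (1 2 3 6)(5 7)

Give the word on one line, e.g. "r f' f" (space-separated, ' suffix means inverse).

  after f': (1 6 2 5 7 4 3)
  after r: (1 7 4)(2 6)(3 5)
  after f: (1 5 4 3 2)
  after f: (1 2 3 6)(5 7)

f' r f f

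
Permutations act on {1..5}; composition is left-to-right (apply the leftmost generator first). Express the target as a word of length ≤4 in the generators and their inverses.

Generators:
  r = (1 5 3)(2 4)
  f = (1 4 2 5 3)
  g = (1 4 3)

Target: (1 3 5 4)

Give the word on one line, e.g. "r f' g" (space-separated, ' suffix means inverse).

g' r' f

  after g': (1 3 4)
  after r': (1 5)(2 4 3)
  after f: (1 3 5 4)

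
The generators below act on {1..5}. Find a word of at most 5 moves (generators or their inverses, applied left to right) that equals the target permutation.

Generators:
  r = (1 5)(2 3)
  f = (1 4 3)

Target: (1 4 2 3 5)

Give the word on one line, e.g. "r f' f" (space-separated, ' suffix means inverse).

f' f' r

  after f': (1 3 4)
  after f': (1 4 3)
  after r: (1 4 2 3 5)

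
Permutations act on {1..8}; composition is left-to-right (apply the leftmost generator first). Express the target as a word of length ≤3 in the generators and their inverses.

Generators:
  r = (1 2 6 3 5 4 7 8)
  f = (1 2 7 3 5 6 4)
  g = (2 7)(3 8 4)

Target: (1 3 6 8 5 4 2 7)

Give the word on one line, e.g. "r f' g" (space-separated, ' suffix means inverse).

f g' f

  after f: (1 2 7 3 5 6 4)
  after g': (1 7 4)(3 5 6 8)
  after f: (1 3 6 8 5 4 2 7)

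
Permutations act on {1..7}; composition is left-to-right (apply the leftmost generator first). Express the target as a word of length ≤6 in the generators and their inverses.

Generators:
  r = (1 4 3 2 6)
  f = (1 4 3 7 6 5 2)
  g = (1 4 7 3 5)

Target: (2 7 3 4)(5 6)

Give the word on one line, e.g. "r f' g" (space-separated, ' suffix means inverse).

g r' r' g r

  after g: (1 4 7 3 5)
  after r': (2 3 5 6)(4 7)
  after r': (1 6 3 5 2 4 7)
  after g: (1 6 5 2 7 4 3)
  after r: (2 7 3 4)(5 6)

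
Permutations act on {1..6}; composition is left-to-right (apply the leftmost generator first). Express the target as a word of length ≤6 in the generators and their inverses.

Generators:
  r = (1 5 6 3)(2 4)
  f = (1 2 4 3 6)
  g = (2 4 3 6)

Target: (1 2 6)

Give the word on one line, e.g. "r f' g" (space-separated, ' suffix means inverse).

  after f': (1 6 3 4 2)
  after g: (1 2)
  after f: (1 4 3 6)
  after g': (1 2 6)

f' g f g'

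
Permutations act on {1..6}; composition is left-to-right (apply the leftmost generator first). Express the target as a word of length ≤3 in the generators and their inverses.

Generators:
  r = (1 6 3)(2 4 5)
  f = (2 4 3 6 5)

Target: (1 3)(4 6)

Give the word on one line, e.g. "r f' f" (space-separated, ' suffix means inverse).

f r r

  after f: (2 4 3 6 5)
  after r: (1 6 2 5 4)
  after r: (1 3)(4 6)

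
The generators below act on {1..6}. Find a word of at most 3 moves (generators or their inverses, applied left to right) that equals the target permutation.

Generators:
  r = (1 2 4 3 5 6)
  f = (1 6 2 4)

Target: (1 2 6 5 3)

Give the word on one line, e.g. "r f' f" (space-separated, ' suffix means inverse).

r' f

  after r': (1 6 5 3 4 2)
  after f: (1 2 6 5 3)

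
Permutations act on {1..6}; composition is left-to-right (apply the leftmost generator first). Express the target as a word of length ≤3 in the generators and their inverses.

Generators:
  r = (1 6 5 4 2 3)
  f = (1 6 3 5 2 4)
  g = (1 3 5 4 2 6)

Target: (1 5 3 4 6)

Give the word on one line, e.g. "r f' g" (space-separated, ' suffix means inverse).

  after f: (1 6 3 5 2 4)
  after r: (1 5 3 4 6)

f r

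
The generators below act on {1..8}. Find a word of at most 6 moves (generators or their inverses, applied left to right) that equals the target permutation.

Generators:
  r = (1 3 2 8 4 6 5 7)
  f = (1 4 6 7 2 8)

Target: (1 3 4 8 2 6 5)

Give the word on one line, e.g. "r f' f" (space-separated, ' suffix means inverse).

r f' f' f'

  after r: (1 3 2 8 4 6 5 7)
  after f': (1 3 7 8)(5 6)
  after f': (1 3 6 5 4)(2 7)
  after f': (1 3 4 8 2 6 5)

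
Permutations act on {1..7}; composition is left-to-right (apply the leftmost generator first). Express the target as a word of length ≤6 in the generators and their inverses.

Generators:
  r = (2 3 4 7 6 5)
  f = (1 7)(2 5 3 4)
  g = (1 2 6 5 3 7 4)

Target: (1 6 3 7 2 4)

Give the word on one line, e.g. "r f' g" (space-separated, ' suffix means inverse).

g' r' r' r' g'

  after g': (1 4 7 3 5 6 2)
  after r': (1 3 6 5 7 2)
  after r': (1 2)(3 7 5 4)
  after r': (1 5 3 4 2)(6 7)
  after g': (1 6 3 7 2 4)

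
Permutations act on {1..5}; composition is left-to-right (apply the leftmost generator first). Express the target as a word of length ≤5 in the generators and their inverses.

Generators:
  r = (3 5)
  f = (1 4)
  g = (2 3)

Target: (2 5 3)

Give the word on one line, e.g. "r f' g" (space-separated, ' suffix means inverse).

  after g': (2 3)
  after f: (1 4)(2 3)
  after r': (1 4)(2 5 3)
  after f: (2 5 3)

g' f r' f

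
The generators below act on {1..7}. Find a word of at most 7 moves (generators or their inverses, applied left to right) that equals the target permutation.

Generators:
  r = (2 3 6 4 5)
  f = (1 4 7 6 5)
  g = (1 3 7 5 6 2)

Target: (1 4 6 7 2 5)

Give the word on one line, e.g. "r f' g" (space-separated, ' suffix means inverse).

  after r: (2 3 6 4 5)
  after r: (2 6 5 3 4)
  after f': (1 5 3)(2 7 4)
  after r': (1 4 5 2 7 6 3)
  after g: (1 4 6 7 2 5)

r r f' r' g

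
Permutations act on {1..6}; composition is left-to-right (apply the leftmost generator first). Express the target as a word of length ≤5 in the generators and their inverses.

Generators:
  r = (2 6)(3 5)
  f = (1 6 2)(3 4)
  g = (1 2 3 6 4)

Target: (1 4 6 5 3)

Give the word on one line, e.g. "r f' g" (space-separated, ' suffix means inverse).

g' r' f f

  after g': (1 4 6 3 2)
  after r': (1 4 2)(3 6 5)
  after f: (1 3 2 6 5 4)
  after f: (1 4 6 5 3)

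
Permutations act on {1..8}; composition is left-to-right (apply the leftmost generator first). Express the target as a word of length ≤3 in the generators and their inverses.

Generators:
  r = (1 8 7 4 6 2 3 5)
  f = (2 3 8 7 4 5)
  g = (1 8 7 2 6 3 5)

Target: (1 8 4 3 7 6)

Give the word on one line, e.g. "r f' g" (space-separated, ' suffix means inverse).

  after g: (1 8 7 2 6 3 5)
  after f: (1 7 3 2 6 8 4 5)
  after g': (1 8 4 3 7 6)

g f g'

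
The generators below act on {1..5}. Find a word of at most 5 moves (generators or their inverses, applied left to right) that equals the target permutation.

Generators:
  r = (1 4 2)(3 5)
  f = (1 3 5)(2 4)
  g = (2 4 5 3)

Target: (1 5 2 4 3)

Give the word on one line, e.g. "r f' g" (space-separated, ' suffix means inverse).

r g' r' g

  after r: (1 4 2)(3 5)
  after g': (1 2)(3 4)
  after r': (1 4 5 3)
  after g: (1 5 2 4 3)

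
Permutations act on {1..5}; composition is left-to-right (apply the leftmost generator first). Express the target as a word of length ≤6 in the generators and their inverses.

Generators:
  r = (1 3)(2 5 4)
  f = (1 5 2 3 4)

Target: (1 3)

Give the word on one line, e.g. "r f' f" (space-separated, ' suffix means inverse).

  after f': (1 4 3 2 5)
  after r: (1 2 4)(3 5)
  after r: (1 5)(3 4)
  after f': (2 5 4)
  after r': (1 3)

f' r r f' r'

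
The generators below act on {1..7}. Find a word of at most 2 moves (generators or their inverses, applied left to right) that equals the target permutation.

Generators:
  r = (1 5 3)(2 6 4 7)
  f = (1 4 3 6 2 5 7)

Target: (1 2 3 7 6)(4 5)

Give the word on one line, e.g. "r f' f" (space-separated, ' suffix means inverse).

  after r: (1 5 3)(2 6 4 7)
  after f': (1 2 3 7 6)(4 5)

r f'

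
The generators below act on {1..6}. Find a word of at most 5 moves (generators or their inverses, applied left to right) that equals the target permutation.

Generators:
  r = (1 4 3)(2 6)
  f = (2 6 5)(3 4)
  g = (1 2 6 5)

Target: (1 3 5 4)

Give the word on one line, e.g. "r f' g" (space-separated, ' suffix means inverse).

r' g r' f' g'

  after r': (1 3 4)(2 6)
  after g: (1 3 4 2 5)
  after r': (1 4 6 2 5 3)
  after f': (1 3)(2 6 5 4)
  after g': (1 3 5 4)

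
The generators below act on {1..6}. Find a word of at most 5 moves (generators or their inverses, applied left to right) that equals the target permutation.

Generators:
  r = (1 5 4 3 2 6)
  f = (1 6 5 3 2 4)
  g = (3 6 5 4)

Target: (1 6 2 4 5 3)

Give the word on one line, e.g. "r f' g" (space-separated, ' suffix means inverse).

  after f': (1 4 2 3 5 6)
  after r: (1 3 4 6 5)
  after g': (1 4 3 5)
  after r': (1 5 6 2 3)
  after g': (1 6 2 4 5 3)

f' r g' r' g'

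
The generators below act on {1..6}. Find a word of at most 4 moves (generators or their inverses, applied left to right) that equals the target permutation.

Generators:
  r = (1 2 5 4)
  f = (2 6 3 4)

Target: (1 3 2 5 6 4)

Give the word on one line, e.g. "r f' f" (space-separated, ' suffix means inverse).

  after r: (1 2 5 4)
  after f': (1 4)(2 5 3 6)
  after f': (1 3 2 5 6 4)

r f' f'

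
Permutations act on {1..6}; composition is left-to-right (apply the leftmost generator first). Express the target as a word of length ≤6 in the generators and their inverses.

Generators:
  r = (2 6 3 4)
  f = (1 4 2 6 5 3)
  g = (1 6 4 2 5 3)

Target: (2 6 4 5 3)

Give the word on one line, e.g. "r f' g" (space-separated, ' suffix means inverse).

f g' r g

  after f: (1 4 2 6 5 3)
  after g': (1 6 2)
  after r: (1 3 4 2)
  after g: (2 6 4 5 3)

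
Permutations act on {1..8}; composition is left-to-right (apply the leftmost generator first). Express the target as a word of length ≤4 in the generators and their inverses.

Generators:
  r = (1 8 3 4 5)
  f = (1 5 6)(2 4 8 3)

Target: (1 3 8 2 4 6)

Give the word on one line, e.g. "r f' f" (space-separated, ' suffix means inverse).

r f

  after r: (1 8 3 4 5)
  after f: (1 3 8 2 4 6)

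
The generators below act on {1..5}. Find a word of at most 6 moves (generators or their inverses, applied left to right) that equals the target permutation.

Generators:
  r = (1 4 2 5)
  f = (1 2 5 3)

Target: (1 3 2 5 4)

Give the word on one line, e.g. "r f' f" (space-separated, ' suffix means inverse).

  after r: (1 4 2 5)
  after r: (1 2)(4 5)
  after f: (1 5 4 3)
  after f: (1 3 2 5 4)

r r f f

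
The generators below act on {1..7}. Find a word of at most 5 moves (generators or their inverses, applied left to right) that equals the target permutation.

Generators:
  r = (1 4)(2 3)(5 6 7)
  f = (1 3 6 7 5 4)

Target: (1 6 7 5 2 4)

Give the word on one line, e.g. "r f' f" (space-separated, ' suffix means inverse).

r f' r

  after r: (1 4)(2 3)(5 6 7)
  after f': (1 5 3 2)
  after r: (1 6 7 5 2 4)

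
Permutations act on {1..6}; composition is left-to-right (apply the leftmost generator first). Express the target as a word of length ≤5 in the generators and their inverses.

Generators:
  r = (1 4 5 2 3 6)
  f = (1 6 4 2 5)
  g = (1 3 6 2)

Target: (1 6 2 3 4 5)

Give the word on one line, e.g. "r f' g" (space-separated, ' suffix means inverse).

g r f' r'

  after g: (1 3 6 2)
  after r: (1 6 3)(2 4 5)
  after f': (2 6 3 5 4)
  after r': (1 6 2 3 4 5)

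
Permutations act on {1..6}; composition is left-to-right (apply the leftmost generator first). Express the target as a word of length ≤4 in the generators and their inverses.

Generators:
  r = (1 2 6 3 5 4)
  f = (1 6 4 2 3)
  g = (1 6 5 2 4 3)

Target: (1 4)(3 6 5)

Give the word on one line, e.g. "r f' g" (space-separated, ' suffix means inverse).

g f

  after g: (1 6 5 2 4 3)
  after f: (1 4)(3 6 5)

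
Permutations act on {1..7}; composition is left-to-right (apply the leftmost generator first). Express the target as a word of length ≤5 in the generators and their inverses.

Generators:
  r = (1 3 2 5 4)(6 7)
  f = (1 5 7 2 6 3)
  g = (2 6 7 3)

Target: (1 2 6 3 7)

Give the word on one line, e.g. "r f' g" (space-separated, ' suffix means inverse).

f g f f

  after f: (1 5 7 2 6 3)
  after g: (1 5 3)(2 7 6)
  after f: (1 7 3 5)
  after f: (1 2 6 3 7)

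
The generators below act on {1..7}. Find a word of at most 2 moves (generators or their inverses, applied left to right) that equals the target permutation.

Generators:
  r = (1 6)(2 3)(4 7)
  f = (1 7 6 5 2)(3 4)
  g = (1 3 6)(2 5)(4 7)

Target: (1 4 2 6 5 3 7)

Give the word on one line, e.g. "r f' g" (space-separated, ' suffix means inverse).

  after f: (1 7 6 5 2)(3 4)
  after r: (1 4 2 6 5 3 7)

f r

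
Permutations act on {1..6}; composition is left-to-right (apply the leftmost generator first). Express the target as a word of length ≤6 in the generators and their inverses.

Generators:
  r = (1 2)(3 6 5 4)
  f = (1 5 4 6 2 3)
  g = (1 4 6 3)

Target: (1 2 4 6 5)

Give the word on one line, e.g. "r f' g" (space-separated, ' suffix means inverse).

f' g' f' g' r

  after f': (1 3 2 6 4 5)
  after g': (1 6)(2 4 5 3)
  after f': (1 4)(2 5)(3 6)
  after g': (2 5)(3 4)
  after r: (1 2 4 6 5)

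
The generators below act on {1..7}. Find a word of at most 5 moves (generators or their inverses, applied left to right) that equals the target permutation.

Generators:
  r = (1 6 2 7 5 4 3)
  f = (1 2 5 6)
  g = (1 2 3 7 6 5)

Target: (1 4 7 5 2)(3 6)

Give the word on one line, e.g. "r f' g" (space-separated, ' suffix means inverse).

  after g': (1 5 6 7 3 2)
  after r: (1 4 3 7)(2 6 5)
  after f': (1 4 3 7 6 2 5)
  after g: (1 4 7 5 2)(3 6)

g' r f' g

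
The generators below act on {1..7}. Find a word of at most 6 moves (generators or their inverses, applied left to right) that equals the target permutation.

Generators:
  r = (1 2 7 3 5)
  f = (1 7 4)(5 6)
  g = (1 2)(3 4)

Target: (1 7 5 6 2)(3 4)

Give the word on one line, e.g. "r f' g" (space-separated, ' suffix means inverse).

  after f': (1 4 7)(5 6)
  after r: (1 4 3 5 6)(2 7)
  after g': (1 3 5 6 2 7)
  after r': (1 7 5 6)
  after g': (1 7 5 6 2)(3 4)

f' r g' r' g'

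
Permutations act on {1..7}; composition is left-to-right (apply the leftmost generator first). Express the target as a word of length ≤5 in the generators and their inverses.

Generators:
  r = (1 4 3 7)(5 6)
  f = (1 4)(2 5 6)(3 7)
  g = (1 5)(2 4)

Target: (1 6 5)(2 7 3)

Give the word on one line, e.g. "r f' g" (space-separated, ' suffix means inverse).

  after f': (1 4)(2 6 5)(3 7)
  after f': (2 5 6)
  after g: (1 5 6 4 2)
  after r': (1 6)(2 7 3 4)
  after g': (1 6 5)(2 7 3)

f' f' g r' g'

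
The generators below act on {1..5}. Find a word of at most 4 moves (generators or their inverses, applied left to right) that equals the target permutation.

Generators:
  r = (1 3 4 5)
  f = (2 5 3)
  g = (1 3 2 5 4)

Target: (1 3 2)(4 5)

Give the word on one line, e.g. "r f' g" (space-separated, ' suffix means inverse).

f r

  after f: (2 5 3)
  after r: (1 3 2)(4 5)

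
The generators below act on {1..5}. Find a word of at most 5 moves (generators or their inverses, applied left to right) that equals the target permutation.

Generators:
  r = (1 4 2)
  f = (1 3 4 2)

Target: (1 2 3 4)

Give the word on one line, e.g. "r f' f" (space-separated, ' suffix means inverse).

  after r': (1 2 4)
  after r': (1 4 2)
  after f: (1 2 3 4)

r' r' f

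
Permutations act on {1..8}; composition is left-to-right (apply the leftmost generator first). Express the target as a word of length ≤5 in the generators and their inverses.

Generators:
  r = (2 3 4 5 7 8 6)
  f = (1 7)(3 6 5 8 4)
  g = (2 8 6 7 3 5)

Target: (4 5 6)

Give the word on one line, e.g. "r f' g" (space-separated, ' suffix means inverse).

g r g' r r

  after g: (2 8 6 7 3 5)
  after r: (2 6 8)(3 7 4 5)
  after g': (2 8 5 7 4 3 6)
  after r: (2 6 3)(5 8 7)
  after r: (4 5 6)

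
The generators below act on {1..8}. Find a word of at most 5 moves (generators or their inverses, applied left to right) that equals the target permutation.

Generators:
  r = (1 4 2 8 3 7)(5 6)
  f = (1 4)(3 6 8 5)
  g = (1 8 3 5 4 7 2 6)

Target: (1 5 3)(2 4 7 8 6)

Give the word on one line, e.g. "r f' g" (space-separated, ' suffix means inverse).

  after r': (1 7 3 8 2 4)(5 6)
  after g: (1 2 7 5)(4 8 6)
  after f': (1 2 7 8 3 5 4 6)
  after g: (1 6 8 5 7 3 4)
  after r': (1 5 3)(2 4 7 8 6)

r' g f' g r'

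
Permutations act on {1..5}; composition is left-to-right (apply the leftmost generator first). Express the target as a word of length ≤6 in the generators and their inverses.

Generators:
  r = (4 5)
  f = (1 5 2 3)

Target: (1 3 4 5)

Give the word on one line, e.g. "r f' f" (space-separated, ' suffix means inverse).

  after f': (1 3 2 5)
  after r: (1 3 2 4 5)
  after f': (1 2 4)(3 5)
  after r': (1 2 5 3 4)
  after f: (1 3 4 5)

f' r f' r' f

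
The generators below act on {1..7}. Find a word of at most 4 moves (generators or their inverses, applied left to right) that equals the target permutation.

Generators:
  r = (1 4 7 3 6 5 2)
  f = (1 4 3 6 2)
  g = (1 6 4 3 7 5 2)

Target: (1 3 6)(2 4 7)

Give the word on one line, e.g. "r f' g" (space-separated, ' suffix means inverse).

  after r': (1 2 5 6 3 7 4)
  after g': (1 5)(2 7 6 4)
  after g': (1 7)(2 3 4 5)
  after g': (1 3 6)(2 4 7)

r' g' g' g'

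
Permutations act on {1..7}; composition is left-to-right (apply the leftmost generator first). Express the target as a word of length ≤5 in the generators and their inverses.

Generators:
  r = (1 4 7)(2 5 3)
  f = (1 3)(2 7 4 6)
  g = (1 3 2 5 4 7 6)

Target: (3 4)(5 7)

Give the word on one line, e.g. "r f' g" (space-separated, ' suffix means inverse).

  after r': (1 7 4)(2 3 5)
  after f: (1 4 3 5 7 6 2)
  after f: (1 6 7 2 3 5 4)
  after g: (3 4)(5 7)

r' f f g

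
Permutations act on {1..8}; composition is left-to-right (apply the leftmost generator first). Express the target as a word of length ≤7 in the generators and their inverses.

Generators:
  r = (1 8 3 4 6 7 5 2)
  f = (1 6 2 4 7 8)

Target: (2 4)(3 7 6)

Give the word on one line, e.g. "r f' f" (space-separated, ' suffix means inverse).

r' f r' r' r'

  after r': (1 2 5 7 6 4 3 8)
  after f: (1 4 3)(2 5 8 6 7)
  after r': (1 3 2 7 5)(4 8)
  after r': (1 8 3 5 2 6 4)
  after r': (2 4)(3 7 6)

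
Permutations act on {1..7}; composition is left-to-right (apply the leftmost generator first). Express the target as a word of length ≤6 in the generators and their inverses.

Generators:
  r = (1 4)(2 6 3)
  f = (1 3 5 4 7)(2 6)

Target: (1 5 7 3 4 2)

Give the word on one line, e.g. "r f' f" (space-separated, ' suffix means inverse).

f' f' r r f'

  after f': (1 7 4 5 3)(2 6)
  after f': (1 4 3 7 5)
  after r: (2 6 3 7 5 4)
  after r: (1 4 6 2 3 7 5)
  after f': (1 5 7 3 4 2)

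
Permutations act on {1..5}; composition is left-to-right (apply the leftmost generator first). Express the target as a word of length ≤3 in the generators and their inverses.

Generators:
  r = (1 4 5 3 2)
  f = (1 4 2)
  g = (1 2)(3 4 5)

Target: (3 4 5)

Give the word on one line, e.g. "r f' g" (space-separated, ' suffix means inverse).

r f'

  after r: (1 4 5 3 2)
  after f': (3 4 5)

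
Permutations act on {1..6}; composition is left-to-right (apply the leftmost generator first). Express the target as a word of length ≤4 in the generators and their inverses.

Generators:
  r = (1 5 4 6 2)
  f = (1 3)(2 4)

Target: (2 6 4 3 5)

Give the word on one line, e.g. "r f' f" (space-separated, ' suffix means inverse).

  after f': (1 3)(2 4)
  after r: (1 3 5 4)(2 6)
  after f: (2 6 4 3 5)

f' r f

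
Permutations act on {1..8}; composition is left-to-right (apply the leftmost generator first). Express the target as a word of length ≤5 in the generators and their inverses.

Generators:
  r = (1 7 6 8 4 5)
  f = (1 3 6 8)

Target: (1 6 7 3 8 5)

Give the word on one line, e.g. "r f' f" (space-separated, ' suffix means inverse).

f' r f r' f'

  after f': (1 8 6 3)
  after r: (1 4 5)(3 7 6)
  after f: (1 4 5 3 7 8)
  after r': (1 8 5 3)(6 7)
  after f': (1 6 7 3 8 5)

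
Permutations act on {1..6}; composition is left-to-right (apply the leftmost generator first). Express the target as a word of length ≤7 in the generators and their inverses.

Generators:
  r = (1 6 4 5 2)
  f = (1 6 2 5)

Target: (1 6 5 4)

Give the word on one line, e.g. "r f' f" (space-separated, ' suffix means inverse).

  after r: (1 6 4 5 2)
  after f: (1 2 6 4)
  after r': (1 5 4 2)
  after f: (2 6)(4 5)
  after f: (1 6 5 4)

r f r' f f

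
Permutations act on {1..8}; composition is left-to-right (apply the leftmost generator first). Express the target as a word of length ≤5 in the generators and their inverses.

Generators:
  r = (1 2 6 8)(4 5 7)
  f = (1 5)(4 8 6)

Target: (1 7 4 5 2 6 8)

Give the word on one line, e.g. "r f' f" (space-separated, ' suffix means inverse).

f' f' f' r

  after f': (1 5)(4 6 8)
  after f': (4 8 6)
  after f': (1 5)
  after r: (1 7 4 5 2 6 8)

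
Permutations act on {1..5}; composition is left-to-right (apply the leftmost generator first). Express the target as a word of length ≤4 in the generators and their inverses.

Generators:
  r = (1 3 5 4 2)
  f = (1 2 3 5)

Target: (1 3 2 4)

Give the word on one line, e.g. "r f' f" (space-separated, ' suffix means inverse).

f r r

  after f: (1 2 3 5)
  after r: (2 5 3 4)
  after r: (1 3 2 4)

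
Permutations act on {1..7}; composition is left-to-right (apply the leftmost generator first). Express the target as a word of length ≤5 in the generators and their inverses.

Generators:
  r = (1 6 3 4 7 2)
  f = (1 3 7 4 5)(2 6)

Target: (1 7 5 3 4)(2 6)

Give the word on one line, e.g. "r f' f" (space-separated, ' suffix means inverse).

f' f' f'

  after f': (1 5 4 7 3)(2 6)
  after f': (1 4 3 5 7)
  after f': (1 7 5 3 4)(2 6)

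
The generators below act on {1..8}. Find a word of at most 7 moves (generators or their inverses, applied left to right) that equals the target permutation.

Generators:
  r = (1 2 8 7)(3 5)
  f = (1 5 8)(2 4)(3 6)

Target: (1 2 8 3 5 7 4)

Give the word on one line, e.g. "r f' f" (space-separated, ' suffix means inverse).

f r r f' r

  after f: (1 5 8)(2 4)(3 6)
  after r: (1 3 6 5 7)(2 4 8)
  after r: (1 5)(2 4 7)(3 6)
  after f': (4 7)(5 8)
  after r: (1 2 8 3 5 7 4)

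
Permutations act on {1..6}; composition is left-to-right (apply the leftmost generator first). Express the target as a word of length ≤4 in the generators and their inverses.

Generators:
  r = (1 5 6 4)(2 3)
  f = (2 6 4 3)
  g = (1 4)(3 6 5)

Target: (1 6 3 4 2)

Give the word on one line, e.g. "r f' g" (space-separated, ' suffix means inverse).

  after f': (2 3 4 6)
  after g': (1 4 3)(2 5 6)
  after r': (1 6 3 4 2)

f' g' r'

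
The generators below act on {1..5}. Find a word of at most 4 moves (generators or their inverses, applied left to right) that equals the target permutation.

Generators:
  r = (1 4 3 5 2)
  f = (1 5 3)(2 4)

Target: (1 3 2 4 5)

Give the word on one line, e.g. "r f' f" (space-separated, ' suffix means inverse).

r' r' r'

  after r': (1 2 5 3 4)
  after r': (1 5 4 2 3)
  after r': (1 3 2 4 5)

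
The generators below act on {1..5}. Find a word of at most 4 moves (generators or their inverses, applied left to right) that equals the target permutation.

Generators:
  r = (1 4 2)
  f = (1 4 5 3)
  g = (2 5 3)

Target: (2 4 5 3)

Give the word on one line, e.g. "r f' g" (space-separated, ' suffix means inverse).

  after f: (1 4 5 3)
  after r': (2 4 5 3)

f r'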